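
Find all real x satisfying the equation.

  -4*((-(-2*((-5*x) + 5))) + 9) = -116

Step 1. [-4*((-(-2*((-5*x) + 5))) + 9) = -116] leading coefficient -4: divide by -4. So div: (-(-2*((-5*x) + 5))) + 9 = 29.
Step 2. [(-(-2*((-5*x) + 5))) + 9 = 29] the outer +9 inverts by subtracting 9. So sub: -(-2*((-5*x) + 5)) = 20.
Step 3. [-(-2*((-5*x) + 5)) = 20] leading − — multiply by −1, so neg: -2*((-5*x) + 5) = -20.
Step 4. [-2*((-5*x) + 5) = -20] -2·(inner) — divide through by -2 ⇒ div: (-5*x) + 5 = 10.
Step 5. [(-5*x) + 5 = 10] peel the +5: subtract 5 from each side. So sub: -5*x = 5.
Step 6. [-5*x = 5] -5·(inner) — divide through by -5 ⇒ div: x = -1.

Answer: x ∈ {-1}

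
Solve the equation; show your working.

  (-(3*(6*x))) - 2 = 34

Step 1. [(-(3*(6*x))) - 2 = 34] 2 comes off first (add 2). So sub: -(3*(6*x)) = 36.
Step 2. [-(3*(6*x)) = 36] flip signs both sides ⇒ neg: 3*(6*x) = -36.
Step 3. [3*(6*x) = -36] LHS = 3·(…); ÷3 both sides. So div: 6*x = -12.
Step 4. [6*x = -12] 6·(inner) — divide through by 6, so div: x = -2.

Answer: x ∈ {-2}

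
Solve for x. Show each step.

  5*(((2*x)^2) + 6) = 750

Step 1. [5*(((2*x)^2) + 6) = 750] leading coefficient 5: divide by 5, so div: ((2*x)^2) + 6 = 150.
Step 2. [((2*x)^2) + 6 = 150] +6 is outermost — subtract 6 both sides, so sub: (2*x)^2 = 144.
Step 3. [(2*x)^2 = 144] LHS squared, RHS 144 ≥ 0: apply √ (±). So sqrt: 2*x = 12 or -12.
Step 4. [2*x = 12 or -12] 2 out front; divide by 2. So div: x = 6 or -6.

Answer: x ∈ {-6, 6}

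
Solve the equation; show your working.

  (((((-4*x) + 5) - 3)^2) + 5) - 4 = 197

Step 1. [(((((-4*x) + 5) - 3)^2) + 5) - 4 = 197] add 4: x sits inside (… - 4). So sub: ((((-4*x) + 5) - 3)^2) + 5 = 201.
Step 2. [((((-4*x) + 5) - 3)^2) + 5 = 201] subtract 5: x sits inside (… + 5), so sub: (((-4*x) + 5) - 3)^2 = 196.
Step 3. [(((-4*x) + 5) - 3)^2 = 196] LHS squared, RHS 196 ≥ 0: apply √ (±), so sqrt: ((-4*x) + 5) - 3 = 14 or -14.
Step 4. [((-4*x) + 5) - 3 = 14 or -14] 3 comes off first (add 3) ⇒ sub: (-4*x) + 5 = 17 or -11.
Step 5. [(-4*x) + 5 = 17 or -11] the outer +5 inverts by subtracting 5 ⇒ sub: -4*x = 12 or -16.
Step 6. [-4*x = 12 or -16] divide by the outer -4. So div: x = -3 or 4.

Answer: x ∈ {-3, 4}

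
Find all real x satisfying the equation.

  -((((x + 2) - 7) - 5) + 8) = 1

Step 1. [-((((x + 2) - 7) - 5) + 8) = 1] LHS negated; negate both sides. So neg: (((x + 2) - 7) - 5) + 8 = -1.
Step 2. [(((x + 2) - 7) - 5) + 8 = -1] the outer +8 inverts by subtracting 8. So sub: ((x + 2) - 7) - 5 = -9.
Step 3. [((x + 2) - 7) - 5 = -9] add 5: x sits inside (… - 5). So sub: (x + 2) - 7 = -4.
Step 4. [(x + 2) - 7 = -4] add 7: x sits inside (… - 7). So sub: x + 2 = 3.
Step 5. [x + 2 = 3] the outer +2 inverts by subtracting 2, so sub: x = 1.

Answer: x ∈ {1}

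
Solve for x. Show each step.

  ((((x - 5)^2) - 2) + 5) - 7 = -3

Step 1. [((((x - 5)^2) - 2) + 5) - 7 = -3] 7 comes off first (add 7) ⇒ sub: (((x - 5)^2) - 2) + 5 = 4.
Step 2. [(((x - 5)^2) - 2) + 5 = 4] 5 comes off first (subtract 5), so sub: ((x - 5)^2) - 2 = -1.
Step 3. [((x - 5)^2) - 2 = -1] peel the -2: add 2 from each side ⇒ sub: (x - 5)^2 = 1.
Step 4. [(x - 5)^2 = 1] LHS squared, RHS 1 ≥ 0: apply √ (±) ⇒ sqrt: x - 5 = 1 or -1.
Step 5. [x - 5 = 1 or -1] the outer -5 inverts by adding 5. So sub: x = 6 or 4.

Answer: x ∈ {4, 6}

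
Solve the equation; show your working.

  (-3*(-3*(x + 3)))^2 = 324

Step 1. [(-3*(-3*(x + 3)))^2 = 324] 324 ≥ 0, LHS is (·)² — take ±√ ⇒ sqrt: -3*(-3*(x + 3)) = 18 or -18.
Step 2. [-3*(-3*(x + 3)) = 18 or -18] -3 out front; divide by -3, so div: -3*(x + 3) = -6 or 6.
Step 3. [-3*(x + 3) = -6 or 6] divide by the outer -3 ⇒ div: x + 3 = 2 or -2.
Step 4. [x + 3 = 2 or -2] subtract 3: x sits inside (… + 3) ⇒ sub: x = -1 or -5.

Answer: x ∈ {-5, -1}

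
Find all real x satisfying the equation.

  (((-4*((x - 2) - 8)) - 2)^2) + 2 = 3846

Step 1. [(((-4*((x - 2) - 8)) - 2)^2) + 2 = 3846] 2 comes off first (subtract 2) ⇒ sub: ((-4*((x - 2) - 8)) - 2)^2 = 3844.
Step 2. [((-4*((x - 2) - 8)) - 2)^2 = 3844] √ both sides: 3844 ≥ 0 gives two branches. So sqrt: (-4*((x - 2) - 8)) - 2 = 62 or -62.
Step 3. [(-4*((x - 2) - 8)) - 2 = 62 or -62] peel the -2: add 2 from each side. So sub: -4*((x - 2) - 8) = 64 or -60.
Step 4. [-4*((x - 2) - 8) = 64 or -60] LHS = -4·(…); ÷-4 both sides, so div: (x - 2) - 8 = -16 or 15.
Step 5. [(x - 2) - 8 = -16 or 15] 8 comes off first (add 8). So sub: x - 2 = -8 or 23.
Step 6. [x - 2 = -8 or 23] add 2: x sits inside (… - 2). So sub: x = -6 or 25.

Answer: x ∈ {-6, 25}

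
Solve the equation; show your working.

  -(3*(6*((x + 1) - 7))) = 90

Step 1. [-(3*(6*((x + 1) - 7))) = 90] leading − — multiply by −1. So neg: 3*(6*((x + 1) - 7)) = -90.
Step 2. [3*(6*((x + 1) - 7)) = -90] 3·(inner) — divide through by 3, so div: 6*((x + 1) - 7) = -30.
Step 3. [6*((x + 1) - 7) = -30] 6·(inner) — divide through by 6, so div: (x + 1) - 7 = -5.
Step 4. [(x + 1) - 7 = -5] add 7: x sits inside (… - 7). So sub: x + 1 = 2.
Step 5. [x + 1 = 2] subtract 1: x sits inside (… + 1), so sub: x = 1.

Answer: x ∈ {1}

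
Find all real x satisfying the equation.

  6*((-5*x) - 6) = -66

Step 1. [6*((-5*x) - 6) = -66] divide by the outer 6, so div: (-5*x) - 6 = -11.
Step 2. [(-5*x) - 6 = -11] the outer -6 inverts by adding 6 ⇒ sub: -5*x = -5.
Step 3. [-5*x = -5] -5·(inner) — divide through by -5, so div: x = 1.

Answer: x ∈ {1}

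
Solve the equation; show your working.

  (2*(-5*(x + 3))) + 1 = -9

Step 1. [(2*(-5*(x + 3))) + 1 = -9] the outer +1 inverts by subtracting 1. So sub: 2*(-5*(x + 3)) = -10.
Step 2. [2*(-5*(x + 3)) = -10] 2·(inner) — divide through by 2 ⇒ div: -5*(x + 3) = -5.
Step 3. [-5*(x + 3) = -5] -5 out front; divide by -5. So div: x + 3 = 1.
Step 4. [x + 3 = 1] subtract 3: x sits inside (… + 3) ⇒ sub: x = -2.

Answer: x ∈ {-2}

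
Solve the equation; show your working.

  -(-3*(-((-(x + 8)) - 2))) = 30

Step 1. [-(-3*(-((-(x + 8)) - 2))) = 30] LHS negated; negate both sides, so neg: -3*(-((-(x + 8)) - 2)) = -30.
Step 2. [-3*(-((-(x + 8)) - 2)) = -30] LHS = -3·(…); ÷-3 both sides, so div: -((-(x + 8)) - 2) = 10.
Step 3. [-((-(x + 8)) - 2) = 10] LHS negated; negate both sides ⇒ neg: (-(x + 8)) - 2 = -10.
Step 4. [(-(x + 8)) - 2 = -10] -2 is outermost — add 2 both sides. So sub: -(x + 8) = -8.
Step 5. [-(x + 8) = -8] flip signs both sides ⇒ neg: x + 8 = 8.
Step 6. [x + 8 = 8] the outer +8 inverts by subtracting 8, so sub: x = 0.

Answer: x ∈ {0}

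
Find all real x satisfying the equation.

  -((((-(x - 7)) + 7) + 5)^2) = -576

Step 1. [-((((-(x - 7)) + 7) + 5)^2) = -576] flip signs both sides ⇒ neg: (((-(x - 7)) + 7) + 5)^2 = 576.
Step 2. [(((-(x - 7)) + 7) + 5)^2 = 576] √ both sides: 576 ≥ 0 gives two branches. So sqrt: ((-(x - 7)) + 7) + 5 = 24 or -24.
Step 3. [((-(x - 7)) + 7) + 5 = 24 or -24] peel the +5: subtract 5 from each side, so sub: (-(x - 7)) + 7 = 19 or -29.
Step 4. [(-(x - 7)) + 7 = 19 or -29] subtract 7: x sits inside (… + 7), so sub: -(x - 7) = 12 or -36.
Step 5. [-(x - 7) = 12 or -36] leading − — multiply by −1. So neg: x - 7 = -12 or 36.
Step 6. [x - 7 = -12 or 36] -7 is outermost — add 7 both sides ⇒ sub: x = -5 or 43.

Answer: x ∈ {-5, 43}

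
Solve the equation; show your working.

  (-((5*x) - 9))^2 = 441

Step 1. [(-((5*x) - 9))^2 = 441] 441 ≥ 0, LHS is (·)² — take ±√ ⇒ sqrt: -((5*x) - 9) = 21 or -21.
Step 2. [-((5*x) - 9) = 21 or -21] flip signs both sides. So neg: (5*x) - 9 = -21 or 21.
Step 3. [(5*x) - 9 = -21 or 21] 9 comes off first (add 9) ⇒ sub: 5*x = -12 or 30.
Step 4. [5*x = -12 or 30] 5·(inner) — divide through by 5 ⇒ div: x = -12/5 or 6.

Answer: x ∈ {-12/5, 6}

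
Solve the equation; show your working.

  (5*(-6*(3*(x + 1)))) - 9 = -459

Step 1. [(5*(-6*(3*(x + 1)))) - 9 = -459] peel the -9: add 9 from each side, so sub: 5*(-6*(3*(x + 1))) = -450.
Step 2. [5*(-6*(3*(x + 1))) = -450] 5·(inner) — divide through by 5. So div: -6*(3*(x + 1)) = -90.
Step 3. [-6*(3*(x + 1)) = -90] -6·(inner) — divide through by -6. So div: 3*(x + 1) = 15.
Step 4. [3*(x + 1) = 15] divide by the outer 3, so div: x + 1 = 5.
Step 5. [x + 1 = 5] +1 is outermost — subtract 1 both sides ⇒ sub: x = 4.

Answer: x ∈ {4}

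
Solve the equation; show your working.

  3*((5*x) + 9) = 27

Step 1. [3*((5*x) + 9) = 27] 3 out front; divide by 3 ⇒ div: (5*x) + 9 = 9.
Step 2. [(5*x) + 9 = 9] 9 comes off first (subtract 9). So sub: 5*x = 0.
Step 3. [5*x = 0] 5·(inner) — divide through by 5, so div: x = 0.

Answer: x ∈ {0}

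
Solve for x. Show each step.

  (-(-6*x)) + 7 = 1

Step 1. [(-(-6*x)) + 7 = 1] +7 is outermost — subtract 7 both sides ⇒ sub: -(-6*x) = -6.
Step 2. [-(-6*x) = -6] LHS negated; negate both sides. So neg: -6*x = 6.
Step 3. [-6*x = 6] leading coefficient -6: divide by -6, so div: x = -1.

Answer: x ∈ {-1}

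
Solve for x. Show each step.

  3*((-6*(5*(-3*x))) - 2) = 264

Step 1. [3*((-6*(5*(-3*x))) - 2) = 264] 3 out front; divide by 3, so div: (-6*(5*(-3*x))) - 2 = 88.
Step 2. [(-6*(5*(-3*x))) - 2 = 88] the outer -2 inverts by adding 2, so sub: -6*(5*(-3*x)) = 90.
Step 3. [-6*(5*(-3*x)) = 90] -6·(inner) — divide through by -6 ⇒ div: 5*(-3*x) = -15.
Step 4. [5*(-3*x) = -15] 5·(inner) — divide through by 5 ⇒ div: -3*x = -3.
Step 5. [-3*x = -3] LHS = -3·(…); ÷-3 both sides, so div: x = 1.

Answer: x ∈ {1}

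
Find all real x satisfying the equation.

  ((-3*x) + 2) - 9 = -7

Step 1. [((-3*x) + 2) - 9 = -7] -9 is outermost — add 9 both sides, so sub: (-3*x) + 2 = 2.
Step 2. [(-3*x) + 2 = 2] subtract 2: x sits inside (… + 2). So sub: -3*x = 0.
Step 3. [-3*x = 0] divide by the outer -3, so div: x = 0.

Answer: x ∈ {0}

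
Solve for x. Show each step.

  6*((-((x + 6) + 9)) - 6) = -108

Step 1. [6*((-((x + 6) + 9)) - 6) = -108] leading coefficient 6: divide by 6, so div: (-((x + 6) + 9)) - 6 = -18.
Step 2. [(-((x + 6) + 9)) - 6 = -18] peel the -6: add 6 from each side ⇒ sub: -((x + 6) + 9) = -12.
Step 3. [-((x + 6) + 9) = -12] flip signs both sides. So neg: (x + 6) + 9 = 12.
Step 4. [(x + 6) + 9 = 12] +9 is outermost — subtract 9 both sides ⇒ sub: x + 6 = 3.
Step 5. [x + 6 = 3] 6 comes off first (subtract 6). So sub: x = -3.

Answer: x ∈ {-3}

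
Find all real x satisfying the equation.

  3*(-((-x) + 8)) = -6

Step 1. [3*(-((-x) + 8)) = -6] 3 out front; divide by 3. So div: -((-x) + 8) = -2.
Step 2. [-((-x) + 8) = -2] flip signs both sides ⇒ neg: (-x) + 8 = 2.
Step 3. [(-x) + 8 = 2] the outer +8 inverts by subtracting 8, so sub: -x = -6.
Step 4. [-x = -6] LHS negated; negate both sides. So neg: x = 6.

Answer: x ∈ {6}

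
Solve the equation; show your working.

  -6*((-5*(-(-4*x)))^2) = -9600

Step 1. [-6*((-5*(-(-4*x)))^2) = -9600] LHS = -6·(…); ÷-6 both sides, so div: (-5*(-(-4*x)))^2 = 1600.
Step 2. [(-5*(-(-4*x)))^2 = 1600] LHS squared, RHS 1600 ≥ 0: apply √ (±), so sqrt: -5*(-(-4*x)) = 40 or -40.
Step 3. [-5*(-(-4*x)) = 40 or -40] divide by the outer -5, so div: -(-4*x) = -8 or 8.
Step 4. [-(-4*x) = -8 or 8] LHS negated; negate both sides. So neg: -4*x = 8 or -8.
Step 5. [-4*x = 8 or -8] -4·(inner) — divide through by -4. So div: x = -2 or 2.

Answer: x ∈ {-2, 2}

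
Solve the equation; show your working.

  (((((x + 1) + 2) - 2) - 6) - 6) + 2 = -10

Step 1. [(((((x + 1) + 2) - 2) - 6) - 6) + 2 = -10] peel the +2: subtract 2 from each side, so sub: ((((x + 1) + 2) - 2) - 6) - 6 = -12.
Step 2. [((((x + 1) + 2) - 2) - 6) - 6 = -12] the outer -6 inverts by adding 6. So sub: (((x + 1) + 2) - 2) - 6 = -6.
Step 3. [(((x + 1) + 2) - 2) - 6 = -6] peel the -6: add 6 from each side ⇒ sub: ((x + 1) + 2) - 2 = 0.
Step 4. [((x + 1) + 2) - 2 = 0] peel the -2: add 2 from each side ⇒ sub: (x + 1) + 2 = 2.
Step 5. [(x + 1) + 2 = 2] +2 is outermost — subtract 2 both sides. So sub: x + 1 = 0.
Step 6. [x + 1 = 0] peel the +1: subtract 1 from each side, so sub: x = -1.

Answer: x ∈ {-1}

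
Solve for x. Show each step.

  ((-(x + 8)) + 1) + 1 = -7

Step 1. [((-(x + 8)) + 1) + 1 = -7] 1 comes off first (subtract 1) ⇒ sub: (-(x + 8)) + 1 = -8.
Step 2. [(-(x + 8)) + 1 = -8] the outer +1 inverts by subtracting 1, so sub: -(x + 8) = -9.
Step 3. [-(x + 8) = -9] LHS negated; negate both sides, so neg: x + 8 = 9.
Step 4. [x + 8 = 9] peel the +8: subtract 8 from each side ⇒ sub: x = 1.

Answer: x ∈ {1}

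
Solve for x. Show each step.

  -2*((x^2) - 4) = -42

Step 1. [-2*((x^2) - 4) = -42] leading coefficient -2: divide by -2, so div: (x^2) - 4 = 21.
Step 2. [(x^2) - 4 = 21] peel the -4: add 4 from each side. So sub: x^2 = 25.
Step 3. [x^2 = 25] √ both sides: 25 ≥ 0 gives two branches. So sqrt: x = 5 or -5.

Answer: x ∈ {-5, 5}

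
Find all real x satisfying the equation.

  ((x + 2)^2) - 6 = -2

Step 1. [((x + 2)^2) - 6 = -2] -6 is outermost — add 6 both sides. So sub: (x + 2)^2 = 4.
Step 2. [(x + 2)^2 = 4] √ both sides: 4 ≥ 0 gives two branches, so sqrt: x + 2 = 2 or -2.
Step 3. [x + 2 = 2 or -2] 2 comes off first (subtract 2). So sub: x = 0 or -4.

Answer: x ∈ {-4, 0}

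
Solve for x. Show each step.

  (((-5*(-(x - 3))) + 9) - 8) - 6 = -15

Step 1. [(((-5*(-(x - 3))) + 9) - 8) - 6 = -15] the outer -6 inverts by adding 6 ⇒ sub: ((-5*(-(x - 3))) + 9) - 8 = -9.
Step 2. [((-5*(-(x - 3))) + 9) - 8 = -9] peel the -8: add 8 from each side, so sub: (-5*(-(x - 3))) + 9 = -1.
Step 3. [(-5*(-(x - 3))) + 9 = -1] peel the +9: subtract 9 from each side ⇒ sub: -5*(-(x - 3)) = -10.
Step 4. [-5*(-(x - 3)) = -10] -5·(inner) — divide through by -5 ⇒ div: -(x - 3) = 2.
Step 5. [-(x - 3) = 2] LHS negated; negate both sides ⇒ neg: x - 3 = -2.
Step 6. [x - 3 = -2] the outer -3 inverts by adding 3, so sub: x = 1.

Answer: x ∈ {1}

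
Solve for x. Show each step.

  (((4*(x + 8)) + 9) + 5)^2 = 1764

Step 1. [(((4*(x + 8)) + 9) + 5)^2 = 1764] √ both sides: 1764 ≥ 0 gives two branches. So sqrt: ((4*(x + 8)) + 9) + 5 = 42 or -42.
Step 2. [((4*(x + 8)) + 9) + 5 = 42 or -42] +5 is outermost — subtract 5 both sides ⇒ sub: (4*(x + 8)) + 9 = 37 or -47.
Step 3. [(4*(x + 8)) + 9 = 37 or -47] 9 comes off first (subtract 9). So sub: 4*(x + 8) = 28 or -56.
Step 4. [4*(x + 8) = 28 or -56] divide by the outer 4 ⇒ div: x + 8 = 7 or -14.
Step 5. [x + 8 = 7 or -14] 8 comes off first (subtract 8) ⇒ sub: x = -1 or -22.

Answer: x ∈ {-22, -1}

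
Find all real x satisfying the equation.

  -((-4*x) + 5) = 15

Step 1. [-((-4*x) + 5) = 15] LHS negated; negate both sides, so neg: (-4*x) + 5 = -15.
Step 2. [(-4*x) + 5 = -15] subtract 5: x sits inside (… + 5), so sub: -4*x = -20.
Step 3. [-4*x = -20] leading coefficient -4: divide by -4. So div: x = 5.

Answer: x ∈ {5}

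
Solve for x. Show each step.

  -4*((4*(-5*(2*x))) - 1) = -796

Step 1. [-4*((4*(-5*(2*x))) - 1) = -796] -4 out front; divide by -4, so div: (4*(-5*(2*x))) - 1 = 199.
Step 2. [(4*(-5*(2*x))) - 1 = 199] add 1: x sits inside (… - 1), so sub: 4*(-5*(2*x)) = 200.
Step 3. [4*(-5*(2*x)) = 200] leading coefficient 4: divide by 4, so div: -5*(2*x) = 50.
Step 4. [-5*(2*x) = 50] leading coefficient -5: divide by -5. So div: 2*x = -10.
Step 5. [2*x = -10] 2·(inner) — divide through by 2, so div: x = -5.

Answer: x ∈ {-5}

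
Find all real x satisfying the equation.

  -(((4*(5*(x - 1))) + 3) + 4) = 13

Step 1. [-(((4*(5*(x - 1))) + 3) + 4) = 13] flip signs both sides. So neg: ((4*(5*(x - 1))) + 3) + 4 = -13.
Step 2. [((4*(5*(x - 1))) + 3) + 4 = -13] +4 is outermost — subtract 4 both sides ⇒ sub: (4*(5*(x - 1))) + 3 = -17.
Step 3. [(4*(5*(x - 1))) + 3 = -17] +3 is outermost — subtract 3 both sides, so sub: 4*(5*(x - 1)) = -20.
Step 4. [4*(5*(x - 1)) = -20] 4 out front; divide by 4, so div: 5*(x - 1) = -5.
Step 5. [5*(x - 1) = -5] leading coefficient 5: divide by 5. So div: x - 1 = -1.
Step 6. [x - 1 = -1] the outer -1 inverts by adding 1 ⇒ sub: x = 0.

Answer: x ∈ {0}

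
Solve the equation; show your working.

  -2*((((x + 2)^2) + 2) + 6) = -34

Step 1. [-2*((((x + 2)^2) + 2) + 6) = -34] LHS = -2·(…); ÷-2 both sides, so div: (((x + 2)^2) + 2) + 6 = 17.
Step 2. [(((x + 2)^2) + 2) + 6 = 17] subtract 6: x sits inside (… + 6), so sub: ((x + 2)^2) + 2 = 11.
Step 3. [((x + 2)^2) + 2 = 11] subtract 2: x sits inside (… + 2) ⇒ sub: (x + 2)^2 = 9.
Step 4. [(x + 2)^2 = 9] 9 ≥ 0, LHS is (·)² — take ±√, so sqrt: x + 2 = 3 or -3.
Step 5. [x + 2 = 3 or -3] the outer +2 inverts by subtracting 2. So sub: x = 1 or -5.

Answer: x ∈ {-5, 1}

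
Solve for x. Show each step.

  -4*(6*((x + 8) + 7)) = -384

Step 1. [-4*(6*((x + 8) + 7)) = -384] -4 out front; divide by -4. So div: 6*((x + 8) + 7) = 96.
Step 2. [6*((x + 8) + 7) = 96] 6 out front; divide by 6. So div: (x + 8) + 7 = 16.
Step 3. [(x + 8) + 7 = 16] subtract 7: x sits inside (… + 7). So sub: x + 8 = 9.
Step 4. [x + 8 = 9] peel the +8: subtract 8 from each side, so sub: x = 1.

Answer: x ∈ {1}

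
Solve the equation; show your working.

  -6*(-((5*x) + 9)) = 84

Step 1. [-6*(-((5*x) + 9)) = 84] -6·(inner) — divide through by -6. So div: -((5*x) + 9) = -14.
Step 2. [-((5*x) + 9) = -14] LHS negated; negate both sides ⇒ neg: (5*x) + 9 = 14.
Step 3. [(5*x) + 9 = 14] 9 comes off first (subtract 9). So sub: 5*x = 5.
Step 4. [5*x = 5] divide by the outer 5, so div: x = 1.

Answer: x ∈ {1}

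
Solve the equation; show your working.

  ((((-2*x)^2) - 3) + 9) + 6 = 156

Step 1. [((((-2*x)^2) - 3) + 9) + 6 = 156] subtract 6: x sits inside (… + 6), so sub: (((-2*x)^2) - 3) + 9 = 150.
Step 2. [(((-2*x)^2) - 3) + 9 = 150] 9 comes off first (subtract 9), so sub: ((-2*x)^2) - 3 = 141.
Step 3. [((-2*x)^2) - 3 = 141] -3 is outermost — add 3 both sides, so sub: (-2*x)^2 = 144.
Step 4. [(-2*x)^2 = 144] 144 ≥ 0, LHS is (·)² — take ±√ ⇒ sqrt: -2*x = 12 or -12.
Step 5. [-2*x = 12 or -12] -2·(inner) — divide through by -2. So div: x = -6 or 6.

Answer: x ∈ {-6, 6}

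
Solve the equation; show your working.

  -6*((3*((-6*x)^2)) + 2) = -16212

Step 1. [-6*((3*((-6*x)^2)) + 2) = -16212] -6·(inner) — divide through by -6. So div: (3*((-6*x)^2)) + 2 = 2702.
Step 2. [(3*((-6*x)^2)) + 2 = 2702] the outer +2 inverts by subtracting 2. So sub: 3*((-6*x)^2) = 2700.
Step 3. [3*((-6*x)^2) = 2700] 3·(inner) — divide through by 3 ⇒ div: (-6*x)^2 = 900.
Step 4. [(-6*x)^2 = 900] LHS squared, RHS 900 ≥ 0: apply √ (±). So sqrt: -6*x = 30 or -30.
Step 5. [-6*x = 30 or -30] divide by the outer -6, so div: x = -5 or 5.

Answer: x ∈ {-5, 5}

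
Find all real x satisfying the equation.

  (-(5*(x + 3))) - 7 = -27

Step 1. [(-(5*(x + 3))) - 7 = -27] the outer -7 inverts by adding 7. So sub: -(5*(x + 3)) = -20.
Step 2. [-(5*(x + 3)) = -20] LHS negated; negate both sides. So neg: 5*(x + 3) = 20.
Step 3. [5*(x + 3) = 20] 5 out front; divide by 5, so div: x + 3 = 4.
Step 4. [x + 3 = 4] 3 comes off first (subtract 3). So sub: x = 1.

Answer: x ∈ {1}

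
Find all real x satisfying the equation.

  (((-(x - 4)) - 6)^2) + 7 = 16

Step 1. [(((-(x - 4)) - 6)^2) + 7 = 16] subtract 7: x sits inside (… + 7), so sub: ((-(x - 4)) - 6)^2 = 9.
Step 2. [((-(x - 4)) - 6)^2 = 9] √ both sides: 9 ≥ 0 gives two branches ⇒ sqrt: (-(x - 4)) - 6 = 3 or -3.
Step 3. [(-(x - 4)) - 6 = 3 or -3] 6 comes off first (add 6). So sub: -(x - 4) = 9 or 3.
Step 4. [-(x - 4) = 9 or 3] leading − — multiply by −1, so neg: x - 4 = -9 or -3.
Step 5. [x - 4 = -9 or -3] add 4: x sits inside (… - 4) ⇒ sub: x = -5 or 1.

Answer: x ∈ {-5, 1}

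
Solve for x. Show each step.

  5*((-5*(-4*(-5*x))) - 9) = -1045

Step 1. [5*((-5*(-4*(-5*x))) - 9) = -1045] 5 out front; divide by 5. So div: (-5*(-4*(-5*x))) - 9 = -209.
Step 2. [(-5*(-4*(-5*x))) - 9 = -209] 9 comes off first (add 9), so sub: -5*(-4*(-5*x)) = -200.
Step 3. [-5*(-4*(-5*x)) = -200] leading coefficient -5: divide by -5 ⇒ div: -4*(-5*x) = 40.
Step 4. [-4*(-5*x) = 40] -4 out front; divide by -4. So div: -5*x = -10.
Step 5. [-5*x = -10] -5 out front; divide by -5 ⇒ div: x = 2.

Answer: x ∈ {2}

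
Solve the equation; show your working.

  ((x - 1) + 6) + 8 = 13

Step 1. [((x - 1) + 6) + 8 = 13] peel the +8: subtract 8 from each side. So sub: (x - 1) + 6 = 5.
Step 2. [(x - 1) + 6 = 5] 6 comes off first (subtract 6). So sub: x - 1 = -1.
Step 3. [x - 1 = -1] the outer -1 inverts by adding 1, so sub: x = 0.

Answer: x ∈ {0}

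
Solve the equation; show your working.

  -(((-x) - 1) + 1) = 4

Step 1. [-(((-x) - 1) + 1) = 4] flip signs both sides ⇒ neg: ((-x) - 1) + 1 = -4.
Step 2. [((-x) - 1) + 1 = -4] +1 is outermost — subtract 1 both sides. So sub: (-x) - 1 = -5.
Step 3. [(-x) - 1 = -5] -1 is outermost — add 1 both sides. So sub: -x = -4.
Step 4. [-x = -4] flip signs both sides. So neg: x = 4.

Answer: x ∈ {4}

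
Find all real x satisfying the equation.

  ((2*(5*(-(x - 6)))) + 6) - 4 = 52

Step 1. [((2*(5*(-(x - 6)))) + 6) - 4 = 52] -4 is outermost — add 4 both sides, so sub: (2*(5*(-(x - 6)))) + 6 = 56.
Step 2. [(2*(5*(-(x - 6)))) + 6 = 56] the outer +6 inverts by subtracting 6. So sub: 2*(5*(-(x - 6))) = 50.
Step 3. [2*(5*(-(x - 6))) = 50] 2 out front; divide by 2 ⇒ div: 5*(-(x - 6)) = 25.
Step 4. [5*(-(x - 6)) = 25] 5·(inner) — divide through by 5, so div: -(x - 6) = 5.
Step 5. [-(x - 6) = 5] LHS negated; negate both sides. So neg: x - 6 = -5.
Step 6. [x - 6 = -5] peel the -6: add 6 from each side, so sub: x = 1.

Answer: x ∈ {1}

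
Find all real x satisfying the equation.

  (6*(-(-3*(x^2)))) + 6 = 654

Step 1. [(6*(-(-3*(x^2)))) + 6 = 654] 6 divides every term; factor it out ⇒ factor: (-(-3*(x^2))) + 1 = 109.
Step 2. [(-(-3*(x^2))) + 1 = 109] peel the +1: subtract 1 from each side ⇒ sub: -(-3*(x^2)) = 108.
Step 3. [-(-3*(x^2)) = 108] leading − — multiply by −1 ⇒ neg: -3*(x^2) = -108.
Step 4. [-3*(x^2) = -108] LHS = -3·(…); ÷-3 both sides. So div: x^2 = 36.
Step 5. [x^2 = 36] 36 ≥ 0, LHS is (·)² — take ±√. So sqrt: x = 6 or -6.

Answer: x ∈ {-6, 6}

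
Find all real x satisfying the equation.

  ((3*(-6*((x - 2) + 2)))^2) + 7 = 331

Step 1. [((3*(-6*((x - 2) + 2)))^2) + 7 = 331] 7 comes off first (subtract 7), so sub: (3*(-6*((x - 2) + 2)))^2 = 324.
Step 2. [(3*(-6*((x - 2) + 2)))^2 = 324] LHS squared, RHS 324 ≥ 0: apply √ (±), so sqrt: 3*(-6*((x - 2) + 2)) = 18 or -18.
Step 3. [3*(-6*((x - 2) + 2)) = 18 or -18] 3·(inner) — divide through by 3 ⇒ div: -6*((x - 2) + 2) = 6 or -6.
Step 4. [-6*((x - 2) + 2) = 6 or -6] divide by the outer -6, so div: (x - 2) + 2 = -1 or 1.
Step 5. [(x - 2) + 2 = -1 or 1] +2 is outermost — subtract 2 both sides ⇒ sub: x - 2 = -3 or -1.
Step 6. [x - 2 = -3 or -1] the outer -2 inverts by adding 2 ⇒ sub: x = -1 or 1.

Answer: x ∈ {-1, 1}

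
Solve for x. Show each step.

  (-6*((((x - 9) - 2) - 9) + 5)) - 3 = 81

Step 1. [(-6*((((x - 9) - 2) - 9) + 5)) - 3 = 81] the outer -3 inverts by adding 3 ⇒ sub: -6*((((x - 9) - 2) - 9) + 5) = 84.
Step 2. [-6*((((x - 9) - 2) - 9) + 5) = 84] -6 out front; divide by -6, so div: (((x - 9) - 2) - 9) + 5 = -14.
Step 3. [(((x - 9) - 2) - 9) + 5 = -14] 5 comes off first (subtract 5), so sub: ((x - 9) - 2) - 9 = -19.
Step 4. [((x - 9) - 2) - 9 = -19] peel the -9: add 9 from each side ⇒ sub: (x - 9) - 2 = -10.
Step 5. [(x - 9) - 2 = -10] the outer -2 inverts by adding 2 ⇒ sub: x - 9 = -8.
Step 6. [x - 9 = -8] the outer -9 inverts by adding 9. So sub: x = 1.

Answer: x ∈ {1}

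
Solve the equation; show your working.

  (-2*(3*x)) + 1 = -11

Step 1. [(-2*(3*x)) + 1 = -11] subtract 1: x sits inside (… + 1) ⇒ sub: -2*(3*x) = -12.
Step 2. [-2*(3*x) = -12] -2·(inner) — divide through by -2, so div: 3*x = 6.
Step 3. [3*x = 6] 3 out front; divide by 3, so div: x = 2.

Answer: x ∈ {2}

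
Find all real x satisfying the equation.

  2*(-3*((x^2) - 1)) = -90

Step 1. [2*(-3*((x^2) - 1)) = -90] LHS = 2·(…); ÷2 both sides ⇒ div: -3*((x^2) - 1) = -45.
Step 2. [-3*((x^2) - 1) = -45] LHS = -3·(…); ÷-3 both sides. So div: (x^2) - 1 = 15.
Step 3. [(x^2) - 1 = 15] 1 comes off first (add 1). So sub: x^2 = 16.
Step 4. [x^2 = 16] √ both sides: 16 ≥ 0 gives two branches. So sqrt: x = 4 or -4.

Answer: x ∈ {-4, 4}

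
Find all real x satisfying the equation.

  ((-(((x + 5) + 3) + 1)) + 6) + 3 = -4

Step 1. [((-(((x + 5) + 3) + 1)) + 6) + 3 = -4] subtract 3: x sits inside (… + 3), so sub: (-(((x + 5) + 3) + 1)) + 6 = -7.
Step 2. [(-(((x + 5) + 3) + 1)) + 6 = -7] subtract 6: x sits inside (… + 6). So sub: -(((x + 5) + 3) + 1) = -13.
Step 3. [-(((x + 5) + 3) + 1) = -13] leading − — multiply by −1, so neg: ((x + 5) + 3) + 1 = 13.
Step 4. [((x + 5) + 3) + 1 = 13] +1 is outermost — subtract 1 both sides. So sub: (x + 5) + 3 = 12.
Step 5. [(x + 5) + 3 = 12] +3 is outermost — subtract 3 both sides ⇒ sub: x + 5 = 9.
Step 6. [x + 5 = 9] peel the +5: subtract 5 from each side. So sub: x = 4.

Answer: x ∈ {4}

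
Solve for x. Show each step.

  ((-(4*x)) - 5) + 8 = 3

Step 1. [((-(4*x)) - 5) + 8 = 3] 8 comes off first (subtract 8), so sub: (-(4*x)) - 5 = -5.
Step 2. [(-(4*x)) - 5 = -5] add 5: x sits inside (… - 5), so sub: -(4*x) = 0.
Step 3. [-(4*x) = 0] flip signs both sides ⇒ neg: 4*x = 0.
Step 4. [4*x = 0] 4 out front; divide by 4. So div: x = 0.

Answer: x ∈ {0}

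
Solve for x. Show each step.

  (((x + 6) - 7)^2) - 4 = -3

Step 1. [(((x + 6) - 7)^2) - 4 = -3] -4 is outermost — add 4 both sides. So sub: ((x + 6) - 7)^2 = 1.
Step 2. [((x + 6) - 7)^2 = 1] LHS squared, RHS 1 ≥ 0: apply √ (±), so sqrt: (x + 6) - 7 = 1 or -1.
Step 3. [(x + 6) - 7 = 1 or -1] -7 is outermost — add 7 both sides. So sub: x + 6 = 8 or 6.
Step 4. [x + 6 = 8 or 6] the outer +6 inverts by subtracting 6, so sub: x = 2 or 0.

Answer: x ∈ {0, 2}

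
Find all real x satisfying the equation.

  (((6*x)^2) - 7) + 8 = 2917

Step 1. [(((6*x)^2) - 7) + 8 = 2917] +8 is outermost — subtract 8 both sides ⇒ sub: ((6*x)^2) - 7 = 2909.
Step 2. [((6*x)^2) - 7 = 2909] -7 is outermost — add 7 both sides, so sub: (6*x)^2 = 2916.
Step 3. [(6*x)^2 = 2916] √ both sides: 2916 ≥ 0 gives two branches ⇒ sqrt: 6*x = 54 or -54.
Step 4. [6*x = 54 or -54] 6 out front; divide by 6 ⇒ div: x = 9 or -9.

Answer: x ∈ {-9, 9}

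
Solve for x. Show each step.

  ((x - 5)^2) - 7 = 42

Step 1. [((x - 5)^2) - 7 = 42] add 7: x sits inside (… - 7), so sub: (x - 5)^2 = 49.
Step 2. [(x - 5)^2 = 49] 49 ≥ 0, LHS is (·)² — take ±√, so sqrt: x - 5 = 7 or -7.
Step 3. [x - 5 = 7 or -7] the outer -5 inverts by adding 5 ⇒ sub: x = 12 or -2.

Answer: x ∈ {-2, 12}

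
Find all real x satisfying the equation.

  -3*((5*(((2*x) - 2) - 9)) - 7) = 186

Step 1. [-3*((5*(((2*x) - 2) - 9)) - 7) = 186] -3·(inner) — divide through by -3, so div: (5*(((2*x) - 2) - 9)) - 7 = -62.
Step 2. [(5*(((2*x) - 2) - 9)) - 7 = -62] add 7: x sits inside (… - 7), so sub: 5*(((2*x) - 2) - 9) = -55.
Step 3. [5*(((2*x) - 2) - 9) = -55] 5·(inner) — divide through by 5. So div: ((2*x) - 2) - 9 = -11.
Step 4. [((2*x) - 2) - 9 = -11] -9 is outermost — add 9 both sides, so sub: (2*x) - 2 = -2.
Step 5. [(2*x) - 2 = -2] add 2: x sits inside (… - 2). So sub: 2*x = 0.
Step 6. [2*x = 0] LHS = 2·(…); ÷2 both sides. So div: x = 0.

Answer: x ∈ {0}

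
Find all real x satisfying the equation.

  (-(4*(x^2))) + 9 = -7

Step 1. [(-(4*(x^2))) + 9 = -7] subtract 9: x sits inside (… + 9). So sub: -(4*(x^2)) = -16.
Step 2. [-(4*(x^2)) = -16] LHS negated; negate both sides, so neg: 4*(x^2) = 16.
Step 3. [4*(x^2) = 16] leading coefficient 4: divide by 4 ⇒ div: x^2 = 4.
Step 4. [x^2 = 4] √ both sides: 4 ≥ 0 gives two branches. So sqrt: x = 2 or -2.

Answer: x ∈ {-2, 2}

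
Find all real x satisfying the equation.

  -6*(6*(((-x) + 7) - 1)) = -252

Step 1. [-6*(6*(((-x) + 7) - 1)) = -252] -6·(inner) — divide through by -6. So div: 6*(((-x) + 7) - 1) = 42.
Step 2. [6*(((-x) + 7) - 1) = 42] 6·(inner) — divide through by 6, so div: ((-x) + 7) - 1 = 7.
Step 3. [((-x) + 7) - 1 = 7] the outer -1 inverts by adding 1. So sub: (-x) + 7 = 8.
Step 4. [(-x) + 7 = 8] +7 is outermost — subtract 7 both sides ⇒ sub: -x = 1.
Step 5. [-x = 1] flip signs both sides. So neg: x = -1.

Answer: x ∈ {-1}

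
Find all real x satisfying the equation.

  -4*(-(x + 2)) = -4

Step 1. [-4*(-(x + 2)) = -4] -4·(inner) — divide through by -4. So div: -(x + 2) = 1.
Step 2. [-(x + 2) = 1] leading − — multiply by −1 ⇒ neg: x + 2 = -1.
Step 3. [x + 2 = -1] +2 is outermost — subtract 2 both sides ⇒ sub: x = -3.

Answer: x ∈ {-3}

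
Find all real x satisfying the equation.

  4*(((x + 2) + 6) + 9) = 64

Step 1. [4*(((x + 2) + 6) + 9) = 64] LHS = 4·(…); ÷4 both sides. So div: ((x + 2) + 6) + 9 = 16.
Step 2. [((x + 2) + 6) + 9 = 16] +9 is outermost — subtract 9 both sides ⇒ sub: (x + 2) + 6 = 7.
Step 3. [(x + 2) + 6 = 7] +6 is outermost — subtract 6 both sides ⇒ sub: x + 2 = 1.
Step 4. [x + 2 = 1] +2 is outermost — subtract 2 both sides, so sub: x = -1.

Answer: x ∈ {-1}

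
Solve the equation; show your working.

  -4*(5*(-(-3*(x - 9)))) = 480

Step 1. [-4*(5*(-(-3*(x - 9)))) = 480] LHS = -4·(…); ÷-4 both sides. So div: 5*(-(-3*(x - 9))) = -120.
Step 2. [5*(-(-3*(x - 9))) = -120] divide by the outer 5, so div: -(-3*(x - 9)) = -24.
Step 3. [-(-3*(x - 9)) = -24] flip signs both sides ⇒ neg: -3*(x - 9) = 24.
Step 4. [-3*(x - 9) = 24] divide by the outer -3, so div: x - 9 = -8.
Step 5. [x - 9 = -8] the outer -9 inverts by adding 9, so sub: x = 1.

Answer: x ∈ {1}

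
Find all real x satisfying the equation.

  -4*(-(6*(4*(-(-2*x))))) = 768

Step 1. [-4*(-(6*(4*(-(-2*x))))) = 768] LHS = -4·(…); ÷-4 both sides ⇒ div: -(6*(4*(-(-2*x)))) = -192.
Step 2. [-(6*(4*(-(-2*x)))) = -192] LHS negated; negate both sides. So neg: 6*(4*(-(-2*x))) = 192.
Step 3. [6*(4*(-(-2*x))) = 192] divide by the outer 6 ⇒ div: 4*(-(-2*x)) = 32.
Step 4. [4*(-(-2*x)) = 32] LHS = 4·(…); ÷4 both sides ⇒ div: -(-2*x) = 8.
Step 5. [-(-2*x) = 8] leading − — multiply by −1. So neg: -2*x = -8.
Step 6. [-2*x = -8] divide by the outer -2, so div: x = 4.

Answer: x ∈ {4}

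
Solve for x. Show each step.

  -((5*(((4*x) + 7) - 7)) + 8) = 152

Step 1. [-((5*(((4*x) + 7) - 7)) + 8) = 152] leading − — multiply by −1, so neg: (5*(((4*x) + 7) - 7)) + 8 = -152.
Step 2. [(5*(((4*x) + 7) - 7)) + 8 = -152] the outer +8 inverts by subtracting 8, so sub: 5*(((4*x) + 7) - 7) = -160.
Step 3. [5*(((4*x) + 7) - 7) = -160] leading coefficient 5: divide by 5, so div: ((4*x) + 7) - 7 = -32.
Step 4. [((4*x) + 7) - 7 = -32] peel the -7: add 7 from each side. So sub: (4*x) + 7 = -25.
Step 5. [(4*x) + 7 = -25] +7 is outermost — subtract 7 both sides, so sub: 4*x = -32.
Step 6. [4*x = -32] divide by the outer 4 ⇒ div: x = -8.

Answer: x ∈ {-8}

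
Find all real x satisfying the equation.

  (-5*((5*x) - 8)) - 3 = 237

Step 1. [(-5*((5*x) - 8)) - 3 = 237] -3 is outermost — add 3 both sides ⇒ sub: -5*((5*x) - 8) = 240.
Step 2. [-5*((5*x) - 8) = 240] LHS = -5·(…); ÷-5 both sides. So div: (5*x) - 8 = -48.
Step 3. [(5*x) - 8 = -48] add 8: x sits inside (… - 8). So sub: 5*x = -40.
Step 4. [5*x = -40] leading coefficient 5: divide by 5 ⇒ div: x = -8.

Answer: x ∈ {-8}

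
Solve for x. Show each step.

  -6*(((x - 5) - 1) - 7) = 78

Step 1. [-6*(((x - 5) - 1) - 7) = 78] LHS = -6·(…); ÷-6 both sides, so div: ((x - 5) - 1) - 7 = -13.
Step 2. [((x - 5) - 1) - 7 = -13] the outer -7 inverts by adding 7. So sub: (x - 5) - 1 = -6.
Step 3. [(x - 5) - 1 = -6] the outer -1 inverts by adding 1, so sub: x - 5 = -5.
Step 4. [x - 5 = -5] 5 comes off first (add 5), so sub: x = 0.

Answer: x ∈ {0}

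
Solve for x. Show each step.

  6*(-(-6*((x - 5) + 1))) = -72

Step 1. [6*(-(-6*((x - 5) + 1))) = -72] LHS = 6·(…); ÷6 both sides, so div: -(-6*((x - 5) + 1)) = -12.
Step 2. [-(-6*((x - 5) + 1)) = -12] flip signs both sides, so neg: -6*((x - 5) + 1) = 12.
Step 3. [-6*((x - 5) + 1) = 12] divide by the outer -6, so div: (x - 5) + 1 = -2.
Step 4. [(x - 5) + 1 = -2] 1 comes off first (subtract 1) ⇒ sub: x - 5 = -3.
Step 5. [x - 5 = -3] 5 comes off first (add 5), so sub: x = 2.

Answer: x ∈ {2}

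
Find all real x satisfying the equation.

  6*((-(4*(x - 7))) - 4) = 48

Step 1. [6*((-(4*(x - 7))) - 4) = 48] divide by the outer 6. So div: (-(4*(x - 7))) - 4 = 8.
Step 2. [(-(4*(x - 7))) - 4 = 8] -4 is outermost — add 4 both sides ⇒ sub: -(4*(x - 7)) = 12.
Step 3. [-(4*(x - 7)) = 12] flip signs both sides, so neg: 4*(x - 7) = -12.
Step 4. [4*(x - 7) = -12] leading coefficient 4: divide by 4. So div: x - 7 = -3.
Step 5. [x - 7 = -3] peel the -7: add 7 from each side. So sub: x = 4.

Answer: x ∈ {4}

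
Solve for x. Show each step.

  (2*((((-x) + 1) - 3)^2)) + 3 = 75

Step 1. [(2*((((-x) + 1) - 3)^2)) + 3 = 75] subtract 3: x sits inside (… + 3), so sub: 2*((((-x) + 1) - 3)^2) = 72.
Step 2. [2*((((-x) + 1) - 3)^2) = 72] LHS = 2·(…); ÷2 both sides. So div: (((-x) + 1) - 3)^2 = 36.
Step 3. [(((-x) + 1) - 3)^2 = 36] LHS squared, RHS 36 ≥ 0: apply √ (±), so sqrt: ((-x) + 1) - 3 = 6 or -6.
Step 4. [((-x) + 1) - 3 = 6 or -6] 3 comes off first (add 3) ⇒ sub: (-x) + 1 = 9 or -3.
Step 5. [(-x) + 1 = 9 or -3] the outer +1 inverts by subtracting 1. So sub: -x = 8 or -4.
Step 6. [-x = 8 or -4] LHS negated; negate both sides ⇒ neg: x = -8 or 4.

Answer: x ∈ {-8, 4}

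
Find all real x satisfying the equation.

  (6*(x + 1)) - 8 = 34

Step 1. [(6*(x + 1)) - 8 = 34] -8 is outermost — add 8 both sides ⇒ sub: 6*(x + 1) = 42.
Step 2. [6*(x + 1) = 42] 6 out front; divide by 6, so div: x + 1 = 7.
Step 3. [x + 1 = 7] +1 is outermost — subtract 1 both sides ⇒ sub: x = 6.

Answer: x ∈ {6}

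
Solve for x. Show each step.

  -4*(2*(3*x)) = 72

Step 1. [-4*(2*(3*x)) = 72] divide by the outer -4 ⇒ div: 2*(3*x) = -18.
Step 2. [2*(3*x) = -18] 2·(inner) — divide through by 2 ⇒ div: 3*x = -9.
Step 3. [3*x = -9] divide by the outer 3, so div: x = -3.

Answer: x ∈ {-3}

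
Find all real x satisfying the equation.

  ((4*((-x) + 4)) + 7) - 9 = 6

Step 1. [((4*((-x) + 4)) + 7) - 9 = 6] the outer -9 inverts by adding 9. So sub: (4*((-x) + 4)) + 7 = 15.
Step 2. [(4*((-x) + 4)) + 7 = 15] +7 is outermost — subtract 7 both sides, so sub: 4*((-x) + 4) = 8.
Step 3. [4*((-x) + 4) = 8] 4 out front; divide by 4. So div: (-x) + 4 = 2.
Step 4. [(-x) + 4 = 2] the outer +4 inverts by subtracting 4 ⇒ sub: -x = -2.
Step 5. [-x = -2] flip signs both sides, so neg: x = 2.

Answer: x ∈ {2}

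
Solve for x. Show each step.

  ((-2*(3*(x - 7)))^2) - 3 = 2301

Step 1. [((-2*(3*(x - 7)))^2) - 3 = 2301] peel the -3: add 3 from each side, so sub: (-2*(3*(x - 7)))^2 = 2304.
Step 2. [(-2*(3*(x - 7)))^2 = 2304] 2304 ≥ 0, LHS is (·)² — take ±√, so sqrt: -2*(3*(x - 7)) = 48 or -48.
Step 3. [-2*(3*(x - 7)) = 48 or -48] divide by the outer -2. So div: 3*(x - 7) = -24 or 24.
Step 4. [3*(x - 7) = -24 or 24] LHS = 3·(…); ÷3 both sides, so div: x - 7 = -8 or 8.
Step 5. [x - 7 = -8 or 8] add 7: x sits inside (… - 7). So sub: x = -1 or 15.

Answer: x ∈ {-1, 15}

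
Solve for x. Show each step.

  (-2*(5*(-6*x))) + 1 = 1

Step 1. [(-2*(5*(-6*x))) + 1 = 1] peel the +1: subtract 1 from each side. So sub: -2*(5*(-6*x)) = 0.
Step 2. [-2*(5*(-6*x)) = 0] LHS = -2·(…); ÷-2 both sides ⇒ div: 5*(-6*x) = 0.
Step 3. [5*(-6*x) = 0] LHS = 5·(…); ÷5 both sides. So div: -6*x = 0.
Step 4. [-6*x = 0] divide by the outer -6, so div: x = 0.

Answer: x ∈ {0}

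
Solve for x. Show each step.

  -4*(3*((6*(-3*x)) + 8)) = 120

Step 1. [-4*(3*((6*(-3*x)) + 8)) = 120] -4·(inner) — divide through by -4 ⇒ div: 3*((6*(-3*x)) + 8) = -30.
Step 2. [3*((6*(-3*x)) + 8) = -30] 3 out front; divide by 3 ⇒ div: (6*(-3*x)) + 8 = -10.
Step 3. [(6*(-3*x)) + 8 = -10] peel the +8: subtract 8 from each side ⇒ sub: 6*(-3*x) = -18.
Step 4. [6*(-3*x) = -18] 6·(inner) — divide through by 6. So div: -3*x = -3.
Step 5. [-3*x = -3] LHS = -3·(…); ÷-3 both sides. So div: x = 1.

Answer: x ∈ {1}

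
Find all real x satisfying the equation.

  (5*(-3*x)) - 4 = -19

Step 1. [(5*(-3*x)) - 4 = -19] add 4: x sits inside (… - 4), so sub: 5*(-3*x) = -15.
Step 2. [5*(-3*x) = -15] 5·(inner) — divide through by 5 ⇒ div: -3*x = -3.
Step 3. [-3*x = -3] LHS = -3·(…); ÷-3 both sides. So div: x = 1.

Answer: x ∈ {1}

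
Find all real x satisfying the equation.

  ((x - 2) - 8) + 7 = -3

Step 1. [((x - 2) - 8) + 7 = -3] +7 is outermost — subtract 7 both sides, so sub: (x - 2) - 8 = -10.
Step 2. [(x - 2) - 8 = -10] 8 comes off first (add 8), so sub: x - 2 = -2.
Step 3. [x - 2 = -2] peel the -2: add 2 from each side. So sub: x = 0.

Answer: x ∈ {0}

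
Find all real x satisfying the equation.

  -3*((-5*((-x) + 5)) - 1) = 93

Step 1. [-3*((-5*((-x) + 5)) - 1) = 93] leading coefficient -3: divide by -3. So div: (-5*((-x) + 5)) - 1 = -31.
Step 2. [(-5*((-x) + 5)) - 1 = -31] add 1: x sits inside (… - 1). So sub: -5*((-x) + 5) = -30.
Step 3. [-5*((-x) + 5) = -30] divide by the outer -5 ⇒ div: (-x) + 5 = 6.
Step 4. [(-x) + 5 = 6] +5 is outermost — subtract 5 both sides. So sub: -x = 1.
Step 5. [-x = 1] flip signs both sides ⇒ neg: x = -1.

Answer: x ∈ {-1}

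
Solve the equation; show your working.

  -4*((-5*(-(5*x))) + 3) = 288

Step 1. [-4*((-5*(-(5*x))) + 3) = 288] -4·(inner) — divide through by -4, so div: (-5*(-(5*x))) + 3 = -72.
Step 2. [(-5*(-(5*x))) + 3 = -72] +3 is outermost — subtract 3 both sides, so sub: -5*(-(5*x)) = -75.
Step 3. [-5*(-(5*x)) = -75] -5·(inner) — divide through by -5. So div: -(5*x) = 15.
Step 4. [-(5*x) = 15] leading − — multiply by −1. So neg: 5*x = -15.
Step 5. [5*x = -15] 5·(inner) — divide through by 5. So div: x = -3.

Answer: x ∈ {-3}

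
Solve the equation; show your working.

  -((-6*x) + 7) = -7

Step 1. [-((-6*x) + 7) = -7] leading − — multiply by −1 ⇒ neg: (-6*x) + 7 = 7.
Step 2. [(-6*x) + 7 = 7] 7 comes off first (subtract 7), so sub: -6*x = 0.
Step 3. [-6*x = 0] divide by the outer -6. So div: x = 0.

Answer: x ∈ {0}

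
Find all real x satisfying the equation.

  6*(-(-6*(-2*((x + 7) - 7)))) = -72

Step 1. [6*(-(-6*(-2*((x + 7) - 7)))) = -72] 6 out front; divide by 6 ⇒ div: -(-6*(-2*((x + 7) - 7))) = -12.
Step 2. [-(-6*(-2*((x + 7) - 7))) = -12] LHS negated; negate both sides, so neg: -6*(-2*((x + 7) - 7)) = 12.
Step 3. [-6*(-2*((x + 7) - 7)) = 12] -6 out front; divide by -6. So div: -2*((x + 7) - 7) = -2.
Step 4. [-2*((x + 7) - 7) = -2] leading coefficient -2: divide by -2 ⇒ div: (x + 7) - 7 = 1.
Step 5. [(x + 7) - 7 = 1] peel the -7: add 7 from each side. So sub: x + 7 = 8.
Step 6. [x + 7 = 8] +7 is outermost — subtract 7 both sides. So sub: x = 1.

Answer: x ∈ {1}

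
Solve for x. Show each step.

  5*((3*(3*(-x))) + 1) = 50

Step 1. [5*((3*(3*(-x))) + 1) = 50] LHS = 5·(…); ÷5 both sides. So div: (3*(3*(-x))) + 1 = 10.
Step 2. [(3*(3*(-x))) + 1 = 10] peel the +1: subtract 1 from each side, so sub: 3*(3*(-x)) = 9.
Step 3. [3*(3*(-x)) = 9] 3·(inner) — divide through by 3 ⇒ div: 3*(-x) = 3.
Step 4. [3*(-x) = 3] leading coefficient 3: divide by 3. So div: -x = 1.
Step 5. [-x = 1] flip signs both sides. So neg: x = -1.

Answer: x ∈ {-1}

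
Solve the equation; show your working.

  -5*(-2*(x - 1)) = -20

Step 1. [-5*(-2*(x - 1)) = -20] leading coefficient -5: divide by -5 ⇒ div: -2*(x - 1) = 4.
Step 2. [-2*(x - 1) = 4] LHS = -2·(…); ÷-2 both sides. So div: x - 1 = -2.
Step 3. [x - 1 = -2] peel the -1: add 1 from each side ⇒ sub: x = -1.

Answer: x ∈ {-1}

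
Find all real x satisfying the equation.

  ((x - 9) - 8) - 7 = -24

Step 1. [((x - 9) - 8) - 7 = -24] 7 comes off first (add 7) ⇒ sub: (x - 9) - 8 = -17.
Step 2. [(x - 9) - 8 = -17] add 8: x sits inside (… - 8). So sub: x - 9 = -9.
Step 3. [x - 9 = -9] the outer -9 inverts by adding 9, so sub: x = 0.

Answer: x ∈ {0}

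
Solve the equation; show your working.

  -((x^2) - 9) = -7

Step 1. [-((x^2) - 9) = -7] LHS negated; negate both sides ⇒ neg: (x^2) - 9 = 7.
Step 2. [(x^2) - 9 = 7] add 9: x sits inside (… - 9), so sub: x^2 = 16.
Step 3. [x^2 = 16] √ both sides: 16 ≥ 0 gives two branches. So sqrt: x = 4 or -4.

Answer: x ∈ {-4, 4}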